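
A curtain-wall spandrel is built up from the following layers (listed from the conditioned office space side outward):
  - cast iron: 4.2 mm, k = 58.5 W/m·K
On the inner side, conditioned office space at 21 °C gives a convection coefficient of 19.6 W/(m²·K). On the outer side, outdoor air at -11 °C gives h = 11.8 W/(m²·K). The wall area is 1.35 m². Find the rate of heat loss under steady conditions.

Thermal resistances in series:
R_inner film = 1/(h_i·A) = 1/(19.6×1.35) = 0.03779 K/W
R_cast iron = L/(kA) = 0.0042/(58.5×1.35) = 5.318×10^-5 K/W
R_outer film = 1/(h_o·A) = 1/(11.8×1.35) = 0.06277 K/W
R_total = 0.1006 K/W
Q = ΔT / R_total = 32 / 0.1006

Q ≈ 318 W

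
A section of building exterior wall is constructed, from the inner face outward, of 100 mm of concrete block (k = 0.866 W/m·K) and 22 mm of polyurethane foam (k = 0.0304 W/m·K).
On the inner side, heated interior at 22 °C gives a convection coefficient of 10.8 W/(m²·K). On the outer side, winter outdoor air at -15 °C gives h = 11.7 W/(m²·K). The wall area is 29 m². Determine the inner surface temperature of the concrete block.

Series thermal resistances:
R_inner film = 1/(h_i·A) = 1/(10.8×29) = 0.003193 K/W
R_concrete block = L/(kA) = 0.1/(0.866×29) = 0.003982 K/W
R_polyurethane foam = L/(kA) = 0.022/(0.0304×29) = 0.02495 K/W
R_outer film = 1/(h_o·A) = 1/(11.7×29) = 0.002947 K/W
R_total = 0.03508 K/W;  Q = ΔT/R_total = 37/0.03508 = 1055 W
T_interface = T_inner − Q·ΣR(inner→interface) = 22 − 1050×0.003193

T ≈ 18.6 °C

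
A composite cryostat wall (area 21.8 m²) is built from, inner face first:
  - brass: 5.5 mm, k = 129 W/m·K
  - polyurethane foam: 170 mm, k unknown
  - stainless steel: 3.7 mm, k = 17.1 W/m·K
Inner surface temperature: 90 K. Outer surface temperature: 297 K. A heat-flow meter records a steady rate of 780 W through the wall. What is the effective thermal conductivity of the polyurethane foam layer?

Thermal resistances in series:
R_brass = L/(kA) = 0.0055/(129×21.8) = 1.956×10^-6 K/W
R_stainless steel = L/(kA) = 0.0037/(17.1×21.8) = 9.925×10^-6 K/W
Sum of known resistances R_other = 1.188×10^-5 K/W
Total R = ΔT/Q = 207/780 = 0.2654 K/W
R_polyurethane foam = R_total − R_other = 0.2654 K/W
k = L/(R·A) = 0.17/(0.2654×21.8)

k ≈ 0.0294 W/(m·K)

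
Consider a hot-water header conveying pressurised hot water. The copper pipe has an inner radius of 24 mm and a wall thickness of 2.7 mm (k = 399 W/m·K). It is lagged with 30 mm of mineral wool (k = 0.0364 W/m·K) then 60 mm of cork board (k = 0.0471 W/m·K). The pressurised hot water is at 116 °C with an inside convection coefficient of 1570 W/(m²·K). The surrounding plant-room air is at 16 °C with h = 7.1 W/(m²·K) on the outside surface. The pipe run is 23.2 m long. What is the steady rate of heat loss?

Q ≈ 391 W

Cylindrical conduction, so R = ln(r₂/r₁)/(2πkL) per layer, in series:
R_inner film = 1/(h_i·2πr₁L) = 1/(1570×2π×0.024×23.2) = 1.821×10^-4 K/W
R_copper pipe wall = ln(26.7/24)/(2π×399×23.2) = 1.833×10^-6 K/W
R_mineral wool = ln(56.7/26.7)/(2π×0.0364×23.2) = 0.1419 K/W
R_cork board = ln(116.7/56.7)/(2π×0.0471×23.2) = 0.1051 K/W
R_outer film = 1/(h_o·2πr_oL) = 1/(7.1×2π×0.1167×23.2) = 0.008279 K/W
R_total = 0.2555 K/W
Q = ΔT/R_total = 100/0.2555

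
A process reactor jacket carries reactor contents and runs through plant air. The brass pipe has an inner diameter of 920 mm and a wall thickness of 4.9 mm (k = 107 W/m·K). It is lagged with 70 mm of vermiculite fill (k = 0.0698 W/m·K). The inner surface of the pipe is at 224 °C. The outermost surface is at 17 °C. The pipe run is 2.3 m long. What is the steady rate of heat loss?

Q ≈ 1490 W

Treating each annulus and film as a series resistance:
R_brass pipe wall = ln(464.9/460)/(2π×107×2.3) = 6.852×10^-6 K/W
R_vermiculite fill = ln(534.9/464.9)/(2π×0.0698×2.3) = 0.139 K/W
R_total = 0.1391 K/W
Q = ΔT/R_total = 207/0.1391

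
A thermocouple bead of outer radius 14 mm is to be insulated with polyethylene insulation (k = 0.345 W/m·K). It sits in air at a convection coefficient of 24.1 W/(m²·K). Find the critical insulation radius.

r_cr ≈ 28.6 mm

For a sphere r_cr = 2k/h = 2×0.345/24.1
r_cr = 28.6 mm; since the bare radius (14 mm) is below r_cr, adding a thin layer of insulation will *increase* heat loss.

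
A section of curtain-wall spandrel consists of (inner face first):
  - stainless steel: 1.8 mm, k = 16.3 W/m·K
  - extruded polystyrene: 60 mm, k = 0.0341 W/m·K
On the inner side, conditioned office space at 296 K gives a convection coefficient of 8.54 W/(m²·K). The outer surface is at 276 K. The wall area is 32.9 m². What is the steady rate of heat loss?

Q ≈ 351 W

Series thermal resistances:
R_inner film = 1/(h_i·A) = 1/(8.54×32.9) = 0.003559 K/W
R_stainless steel = L/(kA) = 0.0018/(16.3×32.9) = 3.357×10^-6 K/W
R_extruded polystyrene = L/(kA) = 0.06/(0.0341×32.9) = 0.05348 K/W
R_total = 0.05704 K/W
Q = ΔT / R_total = 20 / 0.05704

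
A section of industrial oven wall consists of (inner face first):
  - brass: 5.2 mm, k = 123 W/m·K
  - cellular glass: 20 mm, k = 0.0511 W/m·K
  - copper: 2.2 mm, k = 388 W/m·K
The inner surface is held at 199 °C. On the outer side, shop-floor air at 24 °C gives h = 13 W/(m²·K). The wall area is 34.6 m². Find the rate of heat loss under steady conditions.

Q ≈ 12900 W

Thermal resistances in series:
R_brass = L/(kA) = 0.0052/(123×34.6) = 1.222×10^-6 K/W
R_cellular glass = L/(kA) = 0.02/(0.0511×34.6) = 0.01131 K/W
R_copper = L/(kA) = 0.0022/(388×34.6) = 1.639×10^-7 K/W
R_outer film = 1/(h_o·A) = 1/(13×34.6) = 0.002223 K/W
R_total = 0.01354 K/W
Q = ΔT / R_total = 175 / 0.01354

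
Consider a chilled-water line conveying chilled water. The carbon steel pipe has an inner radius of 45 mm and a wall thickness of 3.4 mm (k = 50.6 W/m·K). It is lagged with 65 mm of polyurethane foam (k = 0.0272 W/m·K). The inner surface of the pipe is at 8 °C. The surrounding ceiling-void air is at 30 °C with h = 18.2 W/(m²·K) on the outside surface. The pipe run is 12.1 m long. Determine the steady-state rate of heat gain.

Per-layer cylindrical resistances, series-summed:
R_carbon steel pipe wall = ln(48.4/45)/(2π×50.6×12.1) = 1.893×10^-5 K/W
R_polyurethane foam = ln(113.4/48.4)/(2π×0.0272×12.1) = 0.4117 K/W
R_outer film = 1/(h_o·2πr_oL) = 1/(18.2×2π×0.1134×12.1) = 0.006373 K/W
R_total = 0.4181 K/W
Q = ΔT/R_total = 22/0.4181

Q ≈ 52.6 W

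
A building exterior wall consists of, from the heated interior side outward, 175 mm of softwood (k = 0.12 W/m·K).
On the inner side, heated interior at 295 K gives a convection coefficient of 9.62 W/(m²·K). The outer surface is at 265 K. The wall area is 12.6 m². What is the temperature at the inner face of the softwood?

T ≈ 293 K

Treating each layer as a thermal resistance in series:
R_inner film = 1/(h_i·A) = 1/(9.62×12.6) = 0.00825 K/W
R_softwood = L/(kA) = 0.175/(0.12×12.6) = 0.1157 K/W
R_total = 0.124 K/W;  Q = ΔT/R_total = 30/0.124 = 242 W
T_interface = T_inner − Q·ΣR(inner→interface) = 295 − 242×0.00825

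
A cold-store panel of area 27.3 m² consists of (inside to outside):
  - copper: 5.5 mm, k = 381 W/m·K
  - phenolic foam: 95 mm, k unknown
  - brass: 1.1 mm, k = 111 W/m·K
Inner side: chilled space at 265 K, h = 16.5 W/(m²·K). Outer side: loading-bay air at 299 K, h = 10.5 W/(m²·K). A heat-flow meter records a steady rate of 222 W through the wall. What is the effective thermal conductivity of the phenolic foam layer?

k ≈ 0.0236 W/(m·K)

Model the wall as resistances in series:
R_inner film = 1/(h_i·A) = 1/(16.5×27.3) = 0.00222 K/W
R_copper = L/(kA) = 0.0055/(381×27.3) = 5.288×10^-7 K/W
R_brass = L/(kA) = 0.0011/(111×27.3) = 3.63×10^-7 K/W
R_outer film = 1/(h_o·A) = 1/(10.5×27.3) = 0.003489 K/W
Sum of known resistances R_other = 0.005709 K/W
Total R = ΔT/Q = 34/222 = 0.1532 K/W
R_phenolic foam = R_total − R_other = 0.1474 K/W
k = L/(R·A) = 0.095/(0.1474×27.3)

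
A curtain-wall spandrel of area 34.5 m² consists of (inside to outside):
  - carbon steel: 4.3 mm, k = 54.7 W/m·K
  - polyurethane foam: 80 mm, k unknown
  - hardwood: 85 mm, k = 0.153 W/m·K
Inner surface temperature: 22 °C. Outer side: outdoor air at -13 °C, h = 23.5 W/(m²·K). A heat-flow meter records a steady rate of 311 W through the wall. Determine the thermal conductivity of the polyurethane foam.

Using the resistance-network approach (series):
R_carbon steel = L/(kA) = 0.0043/(54.7×34.5) = 2.279×10^-6 K/W
R_hardwood = L/(kA) = 0.085/(0.153×34.5) = 0.0161 K/W
R_outer film = 1/(h_o·A) = 1/(23.5×34.5) = 0.001233 K/W
Sum of known resistances R_other = 0.01734 K/W
Total R = ΔT/Q = 35/311 = 0.1125 K/W
R_polyurethane foam = R_total − R_other = 0.0952 K/W
k = L/(R·A) = 0.08/(0.0952×34.5)

k ≈ 0.0244 W/(m·K)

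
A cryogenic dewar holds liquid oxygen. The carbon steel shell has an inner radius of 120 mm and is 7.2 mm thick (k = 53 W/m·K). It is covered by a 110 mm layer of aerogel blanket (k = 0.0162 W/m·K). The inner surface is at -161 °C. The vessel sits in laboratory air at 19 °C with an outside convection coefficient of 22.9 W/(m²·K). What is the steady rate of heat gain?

For a spherical shell R = (1/r₁ − 1/r₂)/(4πk); film R = 1/(h·4πr²). In series:
R_carbon steel shell = (1/0.12 − 1/0.1272)/(4π×53) = 7.082×10^-4 K/W
R_aerogel blanket = (1/0.1272 − 1/0.2372)/(4π×0.0162) = 17.91 K/W
R_outer film = 1/(h·4πr_o²) = 1/(22.9×4π×0.2372²) = 0.06176 K/W
R_total = 17.97 K/W
Q = ΔT/R_total = 180/17.97

Q ≈ 10 W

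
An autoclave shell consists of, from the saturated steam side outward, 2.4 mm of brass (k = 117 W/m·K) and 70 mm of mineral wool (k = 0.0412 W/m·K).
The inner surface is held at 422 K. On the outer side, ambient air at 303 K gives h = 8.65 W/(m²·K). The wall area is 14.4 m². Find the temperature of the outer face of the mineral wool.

T ≈ 311 K

Series thermal resistances:
R_brass = L/(kA) = 0.0024/(117×14.4) = 1.425×10^-6 K/W
R_mineral wool = L/(kA) = 0.07/(0.0412×14.4) = 0.118 K/W
R_outer film = 1/(h_o·A) = 1/(8.65×14.4) = 0.008028 K/W
R_total = 0.126 K/W;  Q = ΔT/R_total = 119/0.126 = 944.3 W
T_interface = T_inner − Q·ΣR(inner→interface) = 422 − 944×0.118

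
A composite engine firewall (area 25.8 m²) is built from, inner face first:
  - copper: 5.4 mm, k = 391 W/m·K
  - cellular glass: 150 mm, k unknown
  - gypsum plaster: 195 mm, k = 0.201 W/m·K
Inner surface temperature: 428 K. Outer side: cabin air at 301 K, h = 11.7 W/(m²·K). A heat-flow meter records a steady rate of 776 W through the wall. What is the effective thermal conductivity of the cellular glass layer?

k ≈ 0.0474 W/(m·K)

Series thermal resistances:
R_copper = L/(kA) = 0.0054/(391×25.8) = 5.353×10^-7 K/W
R_gypsum plaster = L/(kA) = 0.195/(0.201×25.8) = 0.0376 K/W
R_outer film = 1/(h_o·A) = 1/(11.7×25.8) = 0.003313 K/W
Sum of known resistances R_other = 0.04092 K/W
Total R = ΔT/Q = 127/776 = 0.1637 K/W
R_cellular glass = R_total − R_other = 0.1227 K/W
k = L/(R·A) = 0.15/(0.1227×25.8)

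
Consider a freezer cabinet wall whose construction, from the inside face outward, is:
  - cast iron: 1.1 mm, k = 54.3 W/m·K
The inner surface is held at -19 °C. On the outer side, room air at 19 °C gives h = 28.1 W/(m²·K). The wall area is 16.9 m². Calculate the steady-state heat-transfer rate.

Q ≈ 18000 W

Series thermal resistances:
R_cast iron = L/(kA) = 0.0011/(54.3×16.9) = 1.199×10^-6 K/W
R_outer film = 1/(h_o·A) = 1/(28.1×16.9) = 0.002106 K/W
R_total = 0.002107 K/W
Q = ΔT / R_total = 38 / 0.002107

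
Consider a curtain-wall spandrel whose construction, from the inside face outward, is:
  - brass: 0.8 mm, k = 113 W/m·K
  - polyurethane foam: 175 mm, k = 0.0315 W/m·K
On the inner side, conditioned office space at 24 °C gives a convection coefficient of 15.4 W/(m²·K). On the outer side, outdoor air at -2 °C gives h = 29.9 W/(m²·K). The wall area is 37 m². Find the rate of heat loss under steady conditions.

Q ≈ 170 W

Series thermal resistances:
R_inner film = 1/(h_i·A) = 1/(15.4×37) = 0.001755 K/W
R_brass = L/(kA) = 0.0008/(113×37) = 1.913×10^-7 K/W
R_polyurethane foam = L/(kA) = 0.175/(0.0315×37) = 0.1502 K/W
R_outer film = 1/(h_o·A) = 1/(29.9×37) = 9.039×10^-4 K/W
R_total = 0.1528 K/W
Q = ΔT / R_total = 26 / 0.1528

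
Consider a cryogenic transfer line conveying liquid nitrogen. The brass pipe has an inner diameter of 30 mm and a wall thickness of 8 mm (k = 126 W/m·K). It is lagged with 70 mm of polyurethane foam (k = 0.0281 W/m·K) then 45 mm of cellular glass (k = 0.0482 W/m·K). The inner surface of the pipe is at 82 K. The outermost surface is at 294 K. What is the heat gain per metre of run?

q′ ≈ 23 W/m

Cylindrical conduction, so R = ln(r₂/r₁)/(2πkL) per layer, in series:
R_brass pipe wall = ln(23/15)/(2π×126×1) = 5.399×10^-4 K/W
R_polyurethane foam = ln(93/23)/(2π×0.0281×1) = 7.913 K/W
R_cellular glass = ln(138/93)/(2π×0.0482×1) = 1.303 K/W
R_total = 9.217 K/W
Q = ΔT/R_total = 212/9.217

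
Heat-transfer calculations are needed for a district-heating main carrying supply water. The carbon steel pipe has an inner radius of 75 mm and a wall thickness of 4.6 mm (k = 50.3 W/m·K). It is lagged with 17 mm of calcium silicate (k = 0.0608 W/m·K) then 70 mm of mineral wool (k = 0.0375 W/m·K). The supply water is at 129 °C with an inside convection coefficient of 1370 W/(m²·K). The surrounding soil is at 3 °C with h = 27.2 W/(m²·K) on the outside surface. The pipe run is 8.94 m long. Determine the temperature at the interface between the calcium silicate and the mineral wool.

T ≈ 107 °C

For a radial system each layer contributes R = ln(r_out/r_in)/(2πkL); films add R = 1/(hA).
R_inner film = 1/(h_i·2πr₁L) = 1/(1370×2π×0.075×8.94) = 1.733×10^-4 K/W
R_carbon steel pipe wall = ln(79.6/75)/(2π×50.3×8.94) = 2.107×10^-5 K/W
R_calcium silicate = ln(96.6/79.6)/(2π×0.0608×8.94) = 0.05668 K/W
R_mineral wool = ln(166.6/96.6)/(2π×0.0375×8.94) = 0.2587 K/W
R_outer film = 1/(h_o·2πr_oL) = 1/(27.2×2π×0.1666×8.94) = 0.003929 K/W
R_total = 0.3195 K/W
Q = ΔT/R_total = 126/0.3195
Q = 394 W
T_interface = T_inner − Q·ΣR(inner→interface) = 129 − 394×0.05687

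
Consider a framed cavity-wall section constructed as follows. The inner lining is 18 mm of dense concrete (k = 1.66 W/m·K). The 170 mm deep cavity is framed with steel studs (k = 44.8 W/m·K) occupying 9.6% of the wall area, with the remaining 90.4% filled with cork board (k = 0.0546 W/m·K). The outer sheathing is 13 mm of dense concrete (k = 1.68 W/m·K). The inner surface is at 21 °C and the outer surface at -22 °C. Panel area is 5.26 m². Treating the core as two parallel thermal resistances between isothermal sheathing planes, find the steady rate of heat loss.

Sheathing layers in series; stud and cavity paths in parallel between them.
R_inner = 0.018/(1.66×5.26) = 0.002061 K/W
R_stud  = 0.17/(44.8×0.096×5.26) = 0.007515 K/W
R_cav   = 0.17/(0.0546×0.904×5.26) = 0.6548 K/W
1/R_core = 1/R_stud + 1/R_cav → R_core = 0.007429 K/W
R_outer = 0.013/(1.68×5.26) = 0.001471 K/W
R_total = 0.01096 K/W
Q = ΔT/R_total = 43/0.01096

Q ≈ 3920 W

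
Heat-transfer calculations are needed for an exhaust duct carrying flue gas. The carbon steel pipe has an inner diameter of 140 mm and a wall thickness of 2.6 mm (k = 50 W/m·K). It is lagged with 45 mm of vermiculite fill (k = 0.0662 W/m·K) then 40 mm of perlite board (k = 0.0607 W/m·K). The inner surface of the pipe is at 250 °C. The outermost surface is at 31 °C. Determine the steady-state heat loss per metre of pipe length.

q′ ≈ 114 W/m

Treating each annulus and film as a series resistance:
R_carbon steel pipe wall = ln(72.6/70)/(2π×50×1) = 1.161×10^-4 K/W
R_vermiculite fill = ln(117.6/72.6)/(2π×0.0662×1) = 1.16 K/W
R_perlite board = ln(157.6/117.6)/(2π×0.0607×1) = 0.7676 K/W
R_total = 1.927 K/W
Q = ΔT/R_total = 219/1.927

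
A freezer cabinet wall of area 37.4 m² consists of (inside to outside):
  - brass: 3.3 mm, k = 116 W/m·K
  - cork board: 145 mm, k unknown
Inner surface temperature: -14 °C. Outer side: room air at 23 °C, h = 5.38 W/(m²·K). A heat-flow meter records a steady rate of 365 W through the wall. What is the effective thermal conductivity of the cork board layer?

Using the resistance-network approach (series):
R_brass = L/(kA) = 0.0033/(116×37.4) = 7.606×10^-7 K/W
R_outer film = 1/(h_o·A) = 1/(5.38×37.4) = 0.00497 K/W
Sum of known resistances R_other = 0.004971 K/W
Total R = ΔT/Q = 37/365 = 0.1014 K/W
R_cork board = R_total − R_other = 0.0964 K/W
k = L/(R·A) = 0.145/(0.0964×37.4)

k ≈ 0.0402 W/(m·K)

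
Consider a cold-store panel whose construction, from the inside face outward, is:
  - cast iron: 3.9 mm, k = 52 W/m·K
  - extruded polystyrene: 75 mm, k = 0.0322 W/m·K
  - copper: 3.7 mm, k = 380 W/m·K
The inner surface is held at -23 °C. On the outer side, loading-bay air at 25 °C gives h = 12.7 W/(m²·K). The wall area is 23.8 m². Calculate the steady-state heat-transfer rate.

Treating each layer as a thermal resistance in series:
R_cast iron = L/(kA) = 0.0039/(52×23.8) = 3.151×10^-6 K/W
R_extruded polystyrene = L/(kA) = 0.075/(0.0322×23.8) = 0.09787 K/W
R_copper = L/(kA) = 0.0037/(380×23.8) = 4.091×10^-7 K/W
R_outer film = 1/(h_o·A) = 1/(12.7×23.8) = 0.003308 K/W
R_total = 0.1012 K/W
Q = ΔT / R_total = 48 / 0.1012

Q ≈ 474 W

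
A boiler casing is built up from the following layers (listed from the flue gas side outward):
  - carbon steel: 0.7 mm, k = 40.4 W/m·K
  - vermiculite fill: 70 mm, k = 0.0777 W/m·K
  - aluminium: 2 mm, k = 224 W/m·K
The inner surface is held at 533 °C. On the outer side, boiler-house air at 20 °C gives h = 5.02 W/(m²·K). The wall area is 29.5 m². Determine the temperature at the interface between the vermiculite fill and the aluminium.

T ≈ 113 °C

Model the wall as resistances in series:
R_carbon steel = L/(kA) = 0.0007/(40.4×29.5) = 5.873×10^-7 K/W
R_vermiculite fill = L/(kA) = 0.07/(0.0777×29.5) = 0.03054 K/W
R_aluminium = L/(kA) = 0.002/(224×29.5) = 3.027×10^-7 K/W
R_outer film = 1/(h_o·A) = 1/(5.02×29.5) = 0.006753 K/W
R_total = 0.03729 K/W;  Q = ΔT/R_total = 513/0.03729 = 13760 W
T_interface = T_inner − Q·ΣR(inner→interface) = 533 − 13800×0.03054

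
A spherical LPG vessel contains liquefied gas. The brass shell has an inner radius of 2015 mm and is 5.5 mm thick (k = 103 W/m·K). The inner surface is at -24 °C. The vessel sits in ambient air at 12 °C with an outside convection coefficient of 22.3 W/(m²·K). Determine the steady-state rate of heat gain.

Radial (spherical) resistances in series:
R_brass shell = (1/2.015 − 1/2.0205)/(4π×103) = 1.044×10^-6 K/W
R_outer film = 1/(h·4πr_o²) = 1/(22.3×4π×2.0205²) = 8.741×10^-4 K/W
R_total = 8.752×10^-4 K/W
Q = ΔT/R_total = 36/8.752×10^-4

Q ≈ 41100 W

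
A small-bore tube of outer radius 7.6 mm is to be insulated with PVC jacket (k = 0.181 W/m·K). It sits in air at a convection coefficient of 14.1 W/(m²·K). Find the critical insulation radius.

r_cr ≈ 12.8 mm

For a cylinder r_cr = k/h = 0.181/14.1
r_cr = 12.8 mm; since the bare radius (7.6 mm) is below r_cr, adding a thin layer of insulation will *increase* heat loss.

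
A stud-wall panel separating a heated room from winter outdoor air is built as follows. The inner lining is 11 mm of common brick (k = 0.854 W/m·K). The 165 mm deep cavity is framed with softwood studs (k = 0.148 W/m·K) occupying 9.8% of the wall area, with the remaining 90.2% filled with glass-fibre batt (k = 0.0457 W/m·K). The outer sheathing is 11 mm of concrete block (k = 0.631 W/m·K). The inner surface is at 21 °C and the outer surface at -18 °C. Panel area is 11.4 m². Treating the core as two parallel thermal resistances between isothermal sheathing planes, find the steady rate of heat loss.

Sheathing layers in series; stud and cavity paths in parallel between them.
R_inner = 0.011/(0.854×11.4) = 0.00113 K/W
R_stud  = 0.165/(0.148×0.098×11.4) = 0.9979 K/W
R_cav   = 0.165/(0.0457×0.902×11.4) = 0.3511 K/W
1/R_core = 1/R_stud + 1/R_cav → R_core = 0.2597 K/W
R_outer = 0.011/(0.631×11.4) = 0.001529 K/W
R_total = 0.2624 K/W
Q = ΔT/R_total = 39/0.2624

Q ≈ 149 W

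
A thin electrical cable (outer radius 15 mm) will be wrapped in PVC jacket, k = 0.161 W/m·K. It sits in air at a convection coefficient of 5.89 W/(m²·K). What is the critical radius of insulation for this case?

For a cylinder r_cr = k/h = 0.161/5.89
r_cr = 27.3 mm; since the bare radius (15 mm) is below r_cr, adding a thin layer of insulation will *increase* heat loss.

r_cr ≈ 27.3 mm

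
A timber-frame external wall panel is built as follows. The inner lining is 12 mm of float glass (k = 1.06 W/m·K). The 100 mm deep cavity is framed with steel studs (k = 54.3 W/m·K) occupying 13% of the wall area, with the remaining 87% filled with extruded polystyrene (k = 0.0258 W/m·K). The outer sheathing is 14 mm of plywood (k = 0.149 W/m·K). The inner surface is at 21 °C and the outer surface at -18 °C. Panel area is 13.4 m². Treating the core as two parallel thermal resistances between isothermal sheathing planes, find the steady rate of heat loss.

Q ≈ 4380 W

Sheathing layers in series; stud and cavity paths in parallel between them.
R_inner = 0.012/(1.06×13.4) = 8.448×10^-4 K/W
R_stud  = 0.1/(54.3×0.13×13.4) = 0.001057 K/W
R_cav   = 0.1/(0.0258×0.87×13.4) = 0.3325 K/W
1/R_core = 1/R_stud + 1/R_cav → R_core = 0.001054 K/W
R_outer = 0.014/(0.149×13.4) = 0.007012 K/W
R_total = 0.008911 K/W
Q = ΔT/R_total = 39/0.008911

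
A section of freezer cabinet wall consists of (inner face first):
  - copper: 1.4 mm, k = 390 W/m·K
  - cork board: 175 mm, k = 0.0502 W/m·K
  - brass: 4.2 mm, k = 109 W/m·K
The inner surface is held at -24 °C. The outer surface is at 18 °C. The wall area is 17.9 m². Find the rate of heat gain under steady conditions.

Series thermal resistances:
R_copper = L/(kA) = 0.0014/(390×17.9) = 2.005×10^-7 K/W
R_cork board = L/(kA) = 0.175/(0.0502×17.9) = 0.1948 K/W
R_brass = L/(kA) = 0.0042/(109×17.9) = 2.153×10^-6 K/W
R_total = 0.1948 K/W
Q = ΔT / R_total = 42 / 0.1948

Q ≈ 216 W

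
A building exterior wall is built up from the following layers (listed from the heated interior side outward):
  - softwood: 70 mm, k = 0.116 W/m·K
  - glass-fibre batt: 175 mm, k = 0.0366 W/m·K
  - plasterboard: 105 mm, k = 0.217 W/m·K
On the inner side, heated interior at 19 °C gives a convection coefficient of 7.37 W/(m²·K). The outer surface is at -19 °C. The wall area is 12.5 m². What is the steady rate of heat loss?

Treating each layer as a thermal resistance in series:
R_inner film = 1/(h_i·A) = 1/(7.37×12.5) = 0.01085 K/W
R_softwood = L/(kA) = 0.07/(0.116×12.5) = 0.04828 K/W
R_glass-fibre batt = L/(kA) = 0.175/(0.0366×12.5) = 0.3825 K/W
R_plasterboard = L/(kA) = 0.105/(0.217×12.5) = 0.03871 K/W
R_total = 0.4804 K/W
Q = ΔT / R_total = 38 / 0.4804

Q ≈ 79.1 W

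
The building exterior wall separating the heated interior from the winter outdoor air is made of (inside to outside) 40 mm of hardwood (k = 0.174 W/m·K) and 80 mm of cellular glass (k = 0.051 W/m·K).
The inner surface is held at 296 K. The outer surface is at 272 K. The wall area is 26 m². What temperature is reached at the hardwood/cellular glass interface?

T ≈ 293 K

Using the resistance-network approach (series):
R_hardwood = L/(kA) = 0.04/(0.174×26) = 0.008842 K/W
R_cellular glass = L/(kA) = 0.08/(0.051×26) = 0.06033 K/W
R_total = 0.06917 K/W;  Q = ΔT/R_total = 24/0.06917 = 347 W
T_interface = T_inner − Q·ΣR(inner→interface) = 296 − 347×0.008842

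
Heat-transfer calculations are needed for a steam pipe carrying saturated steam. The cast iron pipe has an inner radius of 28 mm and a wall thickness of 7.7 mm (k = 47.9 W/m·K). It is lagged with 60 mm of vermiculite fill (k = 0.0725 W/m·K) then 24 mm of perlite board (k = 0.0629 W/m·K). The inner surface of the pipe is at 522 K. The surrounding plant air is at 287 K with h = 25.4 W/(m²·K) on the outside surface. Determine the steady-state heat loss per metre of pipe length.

Per-layer cylindrical resistances, series-summed:
R_cast iron pipe wall = ln(35.7/28)/(2π×47.9×1) = 8.072×10^-4 K/W
R_vermiculite fill = ln(95.7/35.7)/(2π×0.0725×1) = 2.165 K/W
R_perlite board = ln(119.7/95.7)/(2π×0.0629×1) = 0.5662 K/W
R_outer film = 1/(h_o·2πr_oL) = 1/(25.4×2π×0.1197×1) = 0.05235 K/W
R_total = 2.784 K/W
Q = ΔT/R_total = 235/2.784

q′ ≈ 84.4 W/m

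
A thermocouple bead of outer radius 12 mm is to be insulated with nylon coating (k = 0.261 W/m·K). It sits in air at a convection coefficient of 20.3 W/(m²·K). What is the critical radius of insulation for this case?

For a sphere r_cr = 2k/h = 2×0.261/20.3
r_cr = 25.7 mm; since the bare radius (12 mm) is below r_cr, adding a thin layer of insulation will *increase* heat loss.

r_cr ≈ 25.7 mm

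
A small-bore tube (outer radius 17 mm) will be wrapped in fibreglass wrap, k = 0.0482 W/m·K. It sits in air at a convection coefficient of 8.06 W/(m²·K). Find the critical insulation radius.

r_cr ≈ 5.98 mm

For a cylinder r_cr = k/h = 0.0482/8.06
r_cr = 5.98 mm; since the bare radius (17 mm) is above r_cr, any added insulation will reduce heat loss.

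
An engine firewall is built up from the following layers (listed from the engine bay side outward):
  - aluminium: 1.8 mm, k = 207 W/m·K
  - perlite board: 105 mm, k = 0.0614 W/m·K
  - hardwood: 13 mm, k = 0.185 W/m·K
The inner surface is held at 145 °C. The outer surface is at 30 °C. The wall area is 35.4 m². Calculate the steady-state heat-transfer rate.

Thermal resistances in series:
R_aluminium = L/(kA) = 0.0018/(207×35.4) = 2.456×10^-7 K/W
R_perlite board = L/(kA) = 0.105/(0.0614×35.4) = 0.04831 K/W
R_hardwood = L/(kA) = 0.013/(0.185×35.4) = 0.001985 K/W
R_total = 0.05029 K/W
Q = ΔT / R_total = 115 / 0.05029

Q ≈ 2290 W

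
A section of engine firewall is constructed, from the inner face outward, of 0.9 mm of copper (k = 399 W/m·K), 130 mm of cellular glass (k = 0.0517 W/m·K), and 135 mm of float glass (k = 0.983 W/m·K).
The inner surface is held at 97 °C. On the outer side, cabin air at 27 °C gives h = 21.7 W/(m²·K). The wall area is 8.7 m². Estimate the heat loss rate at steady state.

Q ≈ 226 W

Treating each layer as a thermal resistance in series:
R_copper = L/(kA) = 0.0009/(399×8.7) = 2.593×10^-7 K/W
R_cellular glass = L/(kA) = 0.13/(0.0517×8.7) = 0.289 K/W
R_float glass = L/(kA) = 0.135/(0.983×8.7) = 0.01579 K/W
R_outer film = 1/(h_o·A) = 1/(21.7×8.7) = 0.005297 K/W
R_total = 0.3101 K/W
Q = ΔT / R_total = 70 / 0.3101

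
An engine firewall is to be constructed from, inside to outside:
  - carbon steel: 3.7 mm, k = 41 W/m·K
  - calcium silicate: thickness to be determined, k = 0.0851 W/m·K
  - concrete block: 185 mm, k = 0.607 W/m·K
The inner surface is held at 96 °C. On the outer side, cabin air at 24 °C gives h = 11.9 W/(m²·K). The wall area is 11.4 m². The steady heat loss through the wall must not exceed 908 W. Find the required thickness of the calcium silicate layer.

L ≈ 43.8 mm

Model the wall as resistances in series:
R_carbon steel = L/(kA) = 0.0037/(41×11.4) = 7.916×10^-6 K/W
R_concrete block = L/(kA) = 0.185/(0.607×11.4) = 0.02673 K/W
R_outer film = 1/(h_o·A) = 1/(11.9×11.4) = 0.007371 K/W
Sum of the known resistances R_other = 0.03411 K/W
Required total resistance R_tot = ΔT/Q_allow = 72/908 = 0.0793 K/W
R_calcium silicate = R_tot − R_other = 0.04518 K/W
L = R·k·A = 0.04518×0.0851×11.4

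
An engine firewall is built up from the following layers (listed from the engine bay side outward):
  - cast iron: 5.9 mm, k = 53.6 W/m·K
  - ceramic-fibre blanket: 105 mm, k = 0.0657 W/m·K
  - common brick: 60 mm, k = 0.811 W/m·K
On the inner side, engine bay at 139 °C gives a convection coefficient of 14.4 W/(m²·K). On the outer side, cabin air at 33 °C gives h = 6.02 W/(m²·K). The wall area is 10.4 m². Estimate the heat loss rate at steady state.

Q ≈ 578 W

Thermal resistances in series:
R_inner film = 1/(h_i·A) = 1/(14.4×10.4) = 0.006677 K/W
R_cast iron = L/(kA) = 0.0059/(53.6×10.4) = 1.058×10^-5 K/W
R_ceramic-fibre blanket = L/(kA) = 0.105/(0.0657×10.4) = 0.1537 K/W
R_common brick = L/(kA) = 0.06/(0.811×10.4) = 0.007114 K/W
R_outer film = 1/(h_o·A) = 1/(6.02×10.4) = 0.01597 K/W
R_total = 0.1834 K/W
Q = ΔT / R_total = 106 / 0.1834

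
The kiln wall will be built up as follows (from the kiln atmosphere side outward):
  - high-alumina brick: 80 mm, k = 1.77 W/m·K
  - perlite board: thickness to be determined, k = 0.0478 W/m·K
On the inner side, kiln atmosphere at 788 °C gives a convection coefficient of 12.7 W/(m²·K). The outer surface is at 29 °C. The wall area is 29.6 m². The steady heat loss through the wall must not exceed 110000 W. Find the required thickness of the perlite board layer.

L ≈ 3.84 mm

Treating each layer as a thermal resistance in series:
R_inner film = 1/(h_i·A) = 1/(12.7×29.6) = 0.00266 K/W
R_high-alumina brick = L/(kA) = 0.08/(1.77×29.6) = 0.001527 K/W
Sum of the known resistances R_other = 0.004187 K/W
Required total resistance R_tot = ΔT/Q_allow = 759/110000 = 0.0069 K/W
R_perlite board = R_tot − R_other = 0.002713 K/W
L = R·k·A = 0.002713×0.0478×29.6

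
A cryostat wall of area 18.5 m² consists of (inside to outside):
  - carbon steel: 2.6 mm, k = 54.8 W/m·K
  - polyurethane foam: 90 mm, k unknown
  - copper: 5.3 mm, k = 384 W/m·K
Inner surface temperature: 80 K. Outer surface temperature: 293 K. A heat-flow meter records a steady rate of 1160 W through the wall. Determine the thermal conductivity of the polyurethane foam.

Thermal resistances in series:
R_carbon steel = L/(kA) = 0.0026/(54.8×18.5) = 2.565×10^-6 K/W
R_copper = L/(kA) = 0.0053/(384×18.5) = 7.461×10^-7 K/W
Sum of known resistances R_other = 3.311×10^-6 K/W
Total R = ΔT/Q = 213/1160 = 0.1836 K/W
R_polyurethane foam = R_total − R_other = 0.1836 K/W
k = L/(R·A) = 0.09/(0.1836×18.5)

k ≈ 0.0265 W/(m·K)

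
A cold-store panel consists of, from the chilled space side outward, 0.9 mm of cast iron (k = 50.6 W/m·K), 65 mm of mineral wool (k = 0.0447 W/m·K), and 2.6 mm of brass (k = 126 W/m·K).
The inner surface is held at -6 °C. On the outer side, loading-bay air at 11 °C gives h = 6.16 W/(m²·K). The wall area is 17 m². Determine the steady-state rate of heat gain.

Q ≈ 179 W

Using the resistance-network approach (series):
R_cast iron = L/(kA) = 0.0009/(50.6×17) = 1.046×10^-6 K/W
R_mineral wool = L/(kA) = 0.065/(0.0447×17) = 0.08554 K/W
R_brass = L/(kA) = 0.0026/(126×17) = 1.214×10^-6 K/W
R_outer film = 1/(h_o·A) = 1/(6.16×17) = 0.009549 K/W
R_total = 0.09509 K/W
Q = ΔT / R_total = 17 / 0.09509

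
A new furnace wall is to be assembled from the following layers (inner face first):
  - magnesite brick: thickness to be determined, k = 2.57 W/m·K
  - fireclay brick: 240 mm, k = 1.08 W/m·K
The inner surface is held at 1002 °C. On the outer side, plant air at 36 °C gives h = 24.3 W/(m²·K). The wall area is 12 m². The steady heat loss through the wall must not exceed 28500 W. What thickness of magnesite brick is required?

Using the resistance-network approach (series):
R_fireclay brick = L/(kA) = 0.24/(1.08×12) = 0.01852 K/W
R_outer film = 1/(h_o·A) = 1/(24.3×12) = 0.003429 K/W
Sum of the known resistances R_other = 0.02195 K/W
Required total resistance R_tot = ΔT/Q_allow = 966/28500 = 0.03389 K/W
R_magnesite brick = R_tot − R_other = 0.01195 K/W
L = R·k·A = 0.01195×2.57×12

L ≈ 368 mm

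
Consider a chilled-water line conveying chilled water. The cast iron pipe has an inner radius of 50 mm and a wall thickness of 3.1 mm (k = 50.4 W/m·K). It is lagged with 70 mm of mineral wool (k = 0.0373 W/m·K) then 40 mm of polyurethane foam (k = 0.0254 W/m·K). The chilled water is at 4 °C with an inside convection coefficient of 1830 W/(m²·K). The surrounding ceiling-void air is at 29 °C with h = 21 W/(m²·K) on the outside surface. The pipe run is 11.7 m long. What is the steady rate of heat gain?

Q ≈ 54.2 W

For a radial system each layer contributes R = ln(r_out/r_in)/(2πkL); films add R = 1/(hA).
R_inner film = 1/(h_i·2πr₁L) = 1/(1830×2π×0.05×11.7) = 1.487×10^-4 K/W
R_cast iron pipe wall = ln(53.1/50)/(2π×50.4×11.7) = 1.624×10^-5 K/W
R_mineral wool = ln(123.1/53.1)/(2π×0.0373×11.7) = 0.3066 K/W
R_polyurethane foam = ln(163.1/123.1)/(2π×0.0254×11.7) = 0.1507 K/W
R_outer film = 1/(h_o·2πr_oL) = 1/(21×2π×0.1631×11.7) = 0.003972 K/W
R_total = 0.4615 K/W
Q = ΔT/R_total = 25/0.4615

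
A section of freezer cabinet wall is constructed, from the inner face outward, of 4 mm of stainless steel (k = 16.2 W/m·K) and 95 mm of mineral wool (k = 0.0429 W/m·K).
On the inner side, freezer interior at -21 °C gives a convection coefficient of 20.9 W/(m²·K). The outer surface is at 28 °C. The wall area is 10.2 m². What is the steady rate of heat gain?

Treating each layer as a thermal resistance in series:
R_inner film = 1/(h_i·A) = 1/(20.9×10.2) = 0.004691 K/W
R_stainless steel = L/(kA) = 0.004/(16.2×10.2) = 2.421×10^-5 K/W
R_mineral wool = L/(kA) = 0.095/(0.0429×10.2) = 0.2171 K/W
R_total = 0.2218 K/W
Q = ΔT / R_total = 49 / 0.2218

Q ≈ 221 W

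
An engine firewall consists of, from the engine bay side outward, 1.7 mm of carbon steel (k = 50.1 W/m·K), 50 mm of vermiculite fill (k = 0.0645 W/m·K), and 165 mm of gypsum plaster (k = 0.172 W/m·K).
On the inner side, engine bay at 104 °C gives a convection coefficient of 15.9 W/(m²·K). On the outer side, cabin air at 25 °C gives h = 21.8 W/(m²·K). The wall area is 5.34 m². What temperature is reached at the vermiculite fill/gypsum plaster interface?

Thermal resistances in series:
R_inner film = 1/(h_i·A) = 1/(15.9×5.34) = 0.01178 K/W
R_carbon steel = L/(kA) = 0.0017/(50.1×5.34) = 6.354×10^-6 K/W
R_vermiculite fill = L/(kA) = 0.05/(0.0645×5.34) = 0.1452 K/W
R_gypsum plaster = L/(kA) = 0.165/(0.172×5.34) = 0.1796 K/W
R_outer film = 1/(h_o·A) = 1/(21.8×5.34) = 0.00859 K/W
R_total = 0.3452 K/W;  Q = ΔT/R_total = 79/0.3452 = 228.9 W
T_interface = T_inner − Q·ΣR(inner→interface) = 104 − 229×0.157

T ≈ 68.1 °C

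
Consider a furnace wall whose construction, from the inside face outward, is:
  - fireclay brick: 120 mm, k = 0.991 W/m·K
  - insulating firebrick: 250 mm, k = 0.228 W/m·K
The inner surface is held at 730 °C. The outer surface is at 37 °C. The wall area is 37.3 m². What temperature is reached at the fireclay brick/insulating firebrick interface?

T ≈ 661 °C

Thermal resistances in series:
R_fireclay brick = L/(kA) = 0.12/(0.991×37.3) = 0.003246 K/W
R_insulating firebrick = L/(kA) = 0.25/(0.228×37.3) = 0.0294 K/W
R_total = 0.03264 K/W;  Q = ΔT/R_total = 693/0.03264 = 21230 W
T_interface = T_inner − Q·ΣR(inner→interface) = 730 − 21200×0.003246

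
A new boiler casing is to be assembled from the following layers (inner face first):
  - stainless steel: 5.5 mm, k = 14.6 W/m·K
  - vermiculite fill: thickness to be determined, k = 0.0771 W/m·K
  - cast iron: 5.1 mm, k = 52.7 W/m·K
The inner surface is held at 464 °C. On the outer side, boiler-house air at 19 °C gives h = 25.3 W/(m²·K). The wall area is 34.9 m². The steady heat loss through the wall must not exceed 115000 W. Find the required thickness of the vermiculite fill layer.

Using the resistance-network approach (series):
R_stainless steel = L/(kA) = 0.0055/(14.6×34.9) = 1.079×10^-5 K/W
R_cast iron = L/(kA) = 0.0051/(52.7×34.9) = 2.773×10^-6 K/W
R_outer film = 1/(h_o·A) = 1/(25.3×34.9) = 0.001133 K/W
Sum of the known resistances R_other = 0.001146 K/W
Required total resistance R_tot = ΔT/Q_allow = 445/115000 = 0.00387 K/W
R_vermiculite fill = R_tot − R_other = 0.002723 K/W
L = R·k·A = 0.002723×0.0771×34.9

L ≈ 7.33 mm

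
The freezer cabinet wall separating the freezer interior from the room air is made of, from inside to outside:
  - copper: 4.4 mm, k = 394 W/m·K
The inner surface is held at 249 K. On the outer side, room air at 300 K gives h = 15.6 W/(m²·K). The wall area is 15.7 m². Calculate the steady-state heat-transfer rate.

Series thermal resistances:
R_copper = L/(kA) = 0.0044/(394×15.7) = 7.113×10^-7 K/W
R_outer film = 1/(h_o·A) = 1/(15.6×15.7) = 0.004083 K/W
R_total = 0.004084 K/W
Q = ΔT / R_total = 51 / 0.004084

Q ≈ 12500 W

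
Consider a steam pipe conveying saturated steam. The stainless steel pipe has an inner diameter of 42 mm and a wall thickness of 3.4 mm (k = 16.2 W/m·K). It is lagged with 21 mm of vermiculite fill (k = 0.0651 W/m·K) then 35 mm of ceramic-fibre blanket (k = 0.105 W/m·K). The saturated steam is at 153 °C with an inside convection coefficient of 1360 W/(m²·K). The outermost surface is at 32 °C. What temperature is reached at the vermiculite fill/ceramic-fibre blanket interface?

T ≈ 75.8 °C

Cylindrical conduction, so R = ln(r₂/r₁)/(2πkL) per layer, in series:
R_inner film = 1/(h_i·2πr₁L) = 1/(1360×2π×0.021×1) = 0.005573 K/W
R_stainless steel pipe wall = ln(24.4/21)/(2π×16.2×1) = 0.001474 K/W
R_vermiculite fill = ln(45.4/24.4)/(2π×0.0651×1) = 1.518 K/W
R_ceramic-fibre blanket = ln(80.4/45.4)/(2π×0.105×1) = 0.8663 K/W
R_total = 2.391 K/W
Q = ΔT/R_total = 121/2.391
Q = 50.6 W/m
T_interface = T_inner − Q·ΣR(inner→interface) = 153 − 50.6×1.525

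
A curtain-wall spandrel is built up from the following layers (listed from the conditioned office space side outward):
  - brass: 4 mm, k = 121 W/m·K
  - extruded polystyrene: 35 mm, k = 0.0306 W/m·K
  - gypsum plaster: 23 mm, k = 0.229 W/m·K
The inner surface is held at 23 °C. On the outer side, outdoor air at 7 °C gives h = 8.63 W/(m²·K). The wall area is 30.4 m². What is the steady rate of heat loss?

Using the resistance-network approach (series):
R_brass = L/(kA) = 0.004/(121×30.4) = 1.087×10^-6 K/W
R_extruded polystyrene = L/(kA) = 0.035/(0.0306×30.4) = 0.03762 K/W
R_gypsum plaster = L/(kA) = 0.023/(0.229×30.4) = 0.003304 K/W
R_outer film = 1/(h_o·A) = 1/(8.63×30.4) = 0.003812 K/W
R_total = 0.04474 K/W
Q = ΔT / R_total = 16 / 0.04474

Q ≈ 358 W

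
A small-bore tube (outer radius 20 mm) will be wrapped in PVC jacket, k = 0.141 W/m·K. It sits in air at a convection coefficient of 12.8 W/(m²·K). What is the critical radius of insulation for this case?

For a cylinder r_cr = k/h = 0.141/12.8
r_cr = 11 mm; since the bare radius (20 mm) is above r_cr, any added insulation will reduce heat loss.

r_cr ≈ 11 mm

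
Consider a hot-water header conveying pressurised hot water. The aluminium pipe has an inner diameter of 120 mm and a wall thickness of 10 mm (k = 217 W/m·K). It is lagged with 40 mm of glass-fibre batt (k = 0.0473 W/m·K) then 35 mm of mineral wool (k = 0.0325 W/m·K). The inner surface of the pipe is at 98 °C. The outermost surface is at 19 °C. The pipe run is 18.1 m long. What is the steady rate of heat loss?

Treating each annulus and film as a series resistance:
R_aluminium pipe wall = ln(70/60)/(2π×217×18.1) = 6.246×10^-6 K/W
R_glass-fibre batt = ln(110/70)/(2π×0.0473×18.1) = 0.08402 K/W
R_mineral wool = ln(145/110)/(2π×0.0325×18.1) = 0.07474 K/W
R_total = 0.1588 K/W
Q = ΔT/R_total = 79/0.1588

Q ≈ 498 W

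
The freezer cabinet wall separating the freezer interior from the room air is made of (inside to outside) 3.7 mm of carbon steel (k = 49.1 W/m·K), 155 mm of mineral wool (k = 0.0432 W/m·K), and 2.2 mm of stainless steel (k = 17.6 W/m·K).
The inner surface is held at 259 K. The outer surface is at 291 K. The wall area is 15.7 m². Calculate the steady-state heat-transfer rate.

Q ≈ 140 W

Using the resistance-network approach (series):
R_carbon steel = L/(kA) = 0.0037/(49.1×15.7) = 4.8×10^-6 K/W
R_mineral wool = L/(kA) = 0.155/(0.0432×15.7) = 0.2285 K/W
R_stainless steel = L/(kA) = 0.0022/(17.6×15.7) = 7.962×10^-6 K/W
R_total = 0.2285 K/W
Q = ΔT / R_total = 32 / 0.2285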